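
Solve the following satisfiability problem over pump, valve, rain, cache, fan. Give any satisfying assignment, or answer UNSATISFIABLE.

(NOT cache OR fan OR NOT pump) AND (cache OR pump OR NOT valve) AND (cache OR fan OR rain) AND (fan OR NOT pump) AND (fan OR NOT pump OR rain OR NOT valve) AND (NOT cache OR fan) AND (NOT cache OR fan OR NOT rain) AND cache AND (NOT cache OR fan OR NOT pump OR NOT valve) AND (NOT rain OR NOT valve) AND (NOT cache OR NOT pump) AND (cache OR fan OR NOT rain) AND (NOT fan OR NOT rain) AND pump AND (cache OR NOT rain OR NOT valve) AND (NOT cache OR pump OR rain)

Case pump = True:
  (fan OR NOT pump) forces fan = True.
  (cache) forces cache = True.
  Clause (NOT cache OR NOT pump) is falsified — contradiction.
Case pump = False:
  Clause (pump) is falsified — contradiction.
Both cases fail, so the formula is unsatisfiable.

Unsatisfiable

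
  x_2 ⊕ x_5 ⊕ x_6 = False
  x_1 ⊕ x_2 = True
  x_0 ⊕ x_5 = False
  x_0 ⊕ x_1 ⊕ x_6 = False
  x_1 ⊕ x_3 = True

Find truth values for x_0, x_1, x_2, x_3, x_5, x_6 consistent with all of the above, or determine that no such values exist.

The formula is unsatisfiable.

Adding constraints 1, 2, 3, 4 mod 2: every variable appears an even number of times on the left, so the left side is 0.
But the right sides sum to 1 (mod 2). 0 ≠ 1 — the system is inconsistent.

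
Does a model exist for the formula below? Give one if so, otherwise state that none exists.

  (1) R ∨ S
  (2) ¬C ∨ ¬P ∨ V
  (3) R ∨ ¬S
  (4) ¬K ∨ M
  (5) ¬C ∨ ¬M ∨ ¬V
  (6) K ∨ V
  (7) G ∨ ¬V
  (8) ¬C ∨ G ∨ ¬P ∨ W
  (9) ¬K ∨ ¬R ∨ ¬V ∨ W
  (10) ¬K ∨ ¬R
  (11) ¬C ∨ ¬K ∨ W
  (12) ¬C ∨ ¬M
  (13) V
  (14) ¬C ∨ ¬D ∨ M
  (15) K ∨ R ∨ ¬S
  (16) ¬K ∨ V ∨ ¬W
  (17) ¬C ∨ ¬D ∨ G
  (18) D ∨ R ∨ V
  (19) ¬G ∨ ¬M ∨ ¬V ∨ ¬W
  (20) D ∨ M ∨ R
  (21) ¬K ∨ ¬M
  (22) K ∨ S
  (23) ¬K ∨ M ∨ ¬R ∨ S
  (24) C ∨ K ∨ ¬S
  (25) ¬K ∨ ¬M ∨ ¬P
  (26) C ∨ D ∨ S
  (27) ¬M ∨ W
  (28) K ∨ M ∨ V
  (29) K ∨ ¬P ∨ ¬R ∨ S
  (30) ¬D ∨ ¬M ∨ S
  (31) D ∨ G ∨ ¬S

W = True, P = False, V = True, G = True, C = True, D = False, S = True, K = False, R = True, M = False

Unit clause (V) forces V = True.
In (G ∨ ¬V) only G is left, so G = True.
Set W = True.
  then (¬G ∨ ¬M ∨ ¬V ∨ ¬W) forces M = False.
  then (¬K ∨ M) forces K = False.
  then (K ∨ S) forces S = True.
  then (C ∨ K ∨ ¬S) forces C = True.
  then (R ∨ ¬S) forces R = True.
  then (¬C ∨ ¬D ∨ M) forces D = False.
Set P = False.
All clauses satisfied.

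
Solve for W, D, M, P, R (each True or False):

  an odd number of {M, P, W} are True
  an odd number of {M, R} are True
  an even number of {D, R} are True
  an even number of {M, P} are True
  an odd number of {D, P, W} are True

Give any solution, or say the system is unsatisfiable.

Unsatisfiable

Adding constraints 1, 2, 3, 5 mod 2: every variable appears an even number of times on the left, so the left side is 0.
But the right sides sum to 1 (mod 2). 0 ≠ 1 — the system is inconsistent.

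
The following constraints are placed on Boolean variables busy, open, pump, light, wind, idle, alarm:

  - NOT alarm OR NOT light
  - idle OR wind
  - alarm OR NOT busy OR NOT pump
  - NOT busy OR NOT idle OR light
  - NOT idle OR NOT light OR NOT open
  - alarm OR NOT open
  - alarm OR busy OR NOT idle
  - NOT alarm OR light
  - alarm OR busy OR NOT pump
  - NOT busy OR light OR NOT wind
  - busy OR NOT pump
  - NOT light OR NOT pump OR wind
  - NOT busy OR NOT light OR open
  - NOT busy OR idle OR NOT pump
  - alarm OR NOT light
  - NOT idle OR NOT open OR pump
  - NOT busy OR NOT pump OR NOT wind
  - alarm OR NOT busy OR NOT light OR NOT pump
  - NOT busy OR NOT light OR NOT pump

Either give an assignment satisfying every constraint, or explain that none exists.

Set busy = False.
  then (busy OR NOT pump) forces pump = False.
Set open = False.
Set light = False.
  then (NOT alarm OR light) forces alarm = False.
  then (alarm OR busy OR NOT idle) forces idle = False.
  then (idle OR wind) forces wind = True.
All clauses satisfied.

busy=F, open=F, pump=F, light=F, wind=T, idle=F, alarm=F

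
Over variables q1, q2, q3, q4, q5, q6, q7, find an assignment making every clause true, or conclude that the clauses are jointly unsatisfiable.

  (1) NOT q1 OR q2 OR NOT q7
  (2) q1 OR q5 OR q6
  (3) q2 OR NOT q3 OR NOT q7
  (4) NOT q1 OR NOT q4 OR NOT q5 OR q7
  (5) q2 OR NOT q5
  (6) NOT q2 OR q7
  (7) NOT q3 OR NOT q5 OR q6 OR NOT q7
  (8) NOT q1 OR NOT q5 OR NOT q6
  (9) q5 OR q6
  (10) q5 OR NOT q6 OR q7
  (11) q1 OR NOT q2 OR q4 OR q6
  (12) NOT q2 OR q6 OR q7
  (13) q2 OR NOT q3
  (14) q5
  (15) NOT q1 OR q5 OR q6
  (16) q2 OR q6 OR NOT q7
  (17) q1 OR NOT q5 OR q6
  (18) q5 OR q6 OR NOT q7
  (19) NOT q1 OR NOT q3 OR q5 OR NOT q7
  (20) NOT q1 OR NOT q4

q1: True; q2: True; q3: False; q4: False; q5: True; q6: False; q7: True

Unit clause (q5) forces q5 = True.
In (q2 OR NOT q5) only q2 is left, so q2 = True.
In (NOT q2 OR q7) only q7 is left, so q7 = True.
Set q1 = True.
  then (NOT q1 OR NOT q5 OR NOT q6) forces q6 = False.
  then (NOT q1 OR NOT q4) forces q4 = False.
  then (NOT q3 OR NOT q5 OR q6 OR NOT q7) forces q3 = False.
All clauses satisfied.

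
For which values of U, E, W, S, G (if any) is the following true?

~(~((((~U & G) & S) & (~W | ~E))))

U = False, E = False, W = False, S = True, G = True

  ~(~((((~U & G) & S) & (~W | ~E)))) = True
    ~((((~U & G) & S) & (~W | ~E))) = False
      ((~U & G) & S) & (~W | ~E) = True
        (~U & G) & S = True
          ~U & G = True
            ~U = True
        ~W | ~E = True
          ~W = True
          ~E = True
The formula evaluates to True.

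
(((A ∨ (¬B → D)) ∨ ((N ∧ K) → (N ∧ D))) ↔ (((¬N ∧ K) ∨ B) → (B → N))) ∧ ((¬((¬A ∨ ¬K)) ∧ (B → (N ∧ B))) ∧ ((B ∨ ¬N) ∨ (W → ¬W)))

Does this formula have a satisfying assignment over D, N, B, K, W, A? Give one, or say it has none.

D: False, N: True, B: True, K: True, W: True, A: True

  ((A ∨ (¬B → D)) ∨ ((N ∧ K) → (N ∧ D))) ↔ (((¬N ∧ K) ∨ B) → (B → N)) = True
    (A ∨ (¬B → D)) ∨ ((N ∧ K) → (N ∧ D)) = True
      A ∨ (¬B → D) = True
        ¬B → D = True
          ¬B = False
      (N ∧ K) → (N ∧ D) = False
        N ∧ K = True
        N ∧ D = False
    ((¬N ∧ K) ∨ B) → (B → N) = True
      (¬N ∧ K) ∨ B = True
        ¬N ∧ K = False
          ¬N = False
      B → N = True
  (¬((¬A ∨ ¬K)) ∧ (B → (N ∧ B))) ∧ ((B ∨ ¬N) ∨ (W → ¬W)) = True
    ¬((¬A ∨ ¬K)) ∧ (B → (N ∧ B)) = True
      ¬((¬A ∨ ¬K)) = True
        ¬A ∨ ¬K = False
          ¬A = False
          ¬K = False
      B → (N ∧ B) = True
        N ∧ B = True
    (B ∨ ¬N) ∨ (W → ¬W) = True
      B ∨ ¬N = True
        ¬N = False
      W → ¬W = False
        ¬W = False
Both conjuncts True, so the formula holds.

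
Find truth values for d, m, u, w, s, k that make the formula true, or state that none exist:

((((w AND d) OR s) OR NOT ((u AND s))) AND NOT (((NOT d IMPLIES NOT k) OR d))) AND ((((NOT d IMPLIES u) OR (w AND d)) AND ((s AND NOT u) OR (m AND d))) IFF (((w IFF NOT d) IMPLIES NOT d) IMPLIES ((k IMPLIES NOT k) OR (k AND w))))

d=F, m=T, u=T, w=F, s=F, k=T

  (((w AND d) OR s) OR NOT ((u AND s))) AND NOT (((NOT d IMPLIES NOT k) OR d)) = True
    ((w AND d) OR s) OR NOT ((u AND s)) = True
      (w AND d) OR s = False
        w AND d = False
      NOT ((u AND s)) = True
        u AND s = False
    NOT (((NOT d IMPLIES NOT k) OR d)) = True
      (NOT d IMPLIES NOT k) OR d = False
        NOT d IMPLIES NOT k = False
          NOT d = True
          NOT k = False
  (((NOT d IMPLIES u) OR (w AND d)) AND ((s AND NOT u) OR (m AND d))) IFF (((w IFF NOT d) IMPLIES NOT d) IMPLIES ((k IMPLIES NOT k) OR (k AND w))) = True
    ((NOT d IMPLIES u) OR (w AND d)) AND ((s AND NOT u) OR (m AND d)) = False
      (NOT d IMPLIES u) OR (w AND d) = True
        NOT d IMPLIES u = True
          NOT d = True
        w AND d = False
      (s AND NOT u) OR (m AND d) = False
        s AND NOT u = False
          NOT u = False
        m AND d = False
    ((w IFF NOT d) IMPLIES NOT d) IMPLIES ((k IMPLIES NOT k) OR (k AND w)) = False
      (w IFF NOT d) IMPLIES NOT d = True
        w IFF NOT d = False
          NOT d = True
        NOT d = True
      (k IMPLIES NOT k) OR (k AND w) = False
        k IMPLIES NOT k = False
          NOT k = False
        k AND w = False
Both conjuncts True, so the formula holds.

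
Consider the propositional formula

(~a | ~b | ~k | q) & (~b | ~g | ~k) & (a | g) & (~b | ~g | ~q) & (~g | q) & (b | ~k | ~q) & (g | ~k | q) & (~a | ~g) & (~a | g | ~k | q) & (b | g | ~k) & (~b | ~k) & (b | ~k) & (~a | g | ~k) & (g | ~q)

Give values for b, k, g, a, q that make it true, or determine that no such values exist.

Set b = False.
  then (b | ~k) forces k = False.
Set g = True.
  then (~g | q) forces q = True.
  then (~a | ~g) forces a = False.
All clauses satisfied.

b=F, k=F, g=T, a=F, q=T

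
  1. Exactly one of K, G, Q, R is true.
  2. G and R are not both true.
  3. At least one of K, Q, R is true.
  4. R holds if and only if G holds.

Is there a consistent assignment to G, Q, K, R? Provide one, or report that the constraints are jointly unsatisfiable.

G = False, Q = True, K = False, R = False

  (1) {K, G, Q, R}: 1 true — exactly one ✓
  (2) G=F, R=F — not both ✓
  (3) {K, Q, R}: 1 true — at least one ✓
  (4) R=F, G=F — same ✓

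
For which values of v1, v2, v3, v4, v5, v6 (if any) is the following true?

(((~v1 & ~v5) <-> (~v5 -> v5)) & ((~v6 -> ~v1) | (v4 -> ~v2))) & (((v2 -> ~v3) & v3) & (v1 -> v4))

v1 = True, v2 = False, v3 = True, v4 = True, v5 = False, v6 = True

  ((~v1 & ~v5) <-> (~v5 -> v5)) & ((~v6 -> ~v1) | (v4 -> ~v2)) = True
    (~v1 & ~v5) <-> (~v5 -> v5) = True
      ~v1 & ~v5 = False
        ~v1 = False
        ~v5 = True
      ~v5 -> v5 = False
        ~v5 = True
    (~v6 -> ~v1) | (v4 -> ~v2) = True
      ~v6 -> ~v1 = True
        ~v6 = False
        ~v1 = False
      v4 -> ~v2 = True
        ~v2 = True
  ((v2 -> ~v3) & v3) & (v1 -> v4) = True
    (v2 -> ~v3) & v3 = True
      v2 -> ~v3 = True
        ~v3 = False
    v1 -> v4 = True
Both conjuncts True, so the formula holds.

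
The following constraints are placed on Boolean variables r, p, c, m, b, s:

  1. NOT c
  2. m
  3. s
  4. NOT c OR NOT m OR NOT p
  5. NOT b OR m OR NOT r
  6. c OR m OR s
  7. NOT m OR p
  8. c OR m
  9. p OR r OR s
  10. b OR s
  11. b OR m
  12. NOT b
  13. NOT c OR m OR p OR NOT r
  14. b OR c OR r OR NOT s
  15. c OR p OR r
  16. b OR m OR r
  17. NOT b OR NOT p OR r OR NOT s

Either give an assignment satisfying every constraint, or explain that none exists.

r = True, p = True, c = False, m = True, b = False, s = True

Unit clause (NOT c) forces c = False.
Unit clause (m) forces m = True.
Unit clause (s) forces s = True.
In (NOT m OR p) only p is left, so p = True.
Unit clause (NOT b) forces b = False.
In (b OR c OR r OR NOT s) only r is left, so r = True.
All clauses satisfied.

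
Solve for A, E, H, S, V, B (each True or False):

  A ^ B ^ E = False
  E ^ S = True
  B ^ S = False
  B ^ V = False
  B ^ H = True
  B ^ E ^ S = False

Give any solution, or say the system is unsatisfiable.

A: True, E: False, H: False, S: True, V: True, B: True

A ^ B ^ E = T ^ T ^ F = False ✓
E ^ S = F ^ T = True ✓
B ^ S = T ^ T = False ✓
B ^ V = T ^ T = False ✓
B ^ H = T ^ F = True ✓
B ^ E ^ S = T ^ F ^ T = False ✓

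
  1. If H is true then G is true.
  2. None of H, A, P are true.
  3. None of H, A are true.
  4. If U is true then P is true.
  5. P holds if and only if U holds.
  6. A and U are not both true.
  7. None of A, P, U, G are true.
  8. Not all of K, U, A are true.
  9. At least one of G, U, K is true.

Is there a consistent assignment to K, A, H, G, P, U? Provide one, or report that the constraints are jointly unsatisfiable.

K = True, A = False, H = False, G = False, P = False, U = False

  (1) H=F ⇒ G: vacuous ✓
  (2) {H, A, P}: 0 true — none ✓
  (3) {H, A}: 0 true — none ✓
  (4) U=F ⇒ P: vacuous ✓
  (5) P=F, U=F — same ✓
  (6) A=F, U=F — not both ✓
  (7) {A, P, U, G}: 0 true — none ✓
  (8) {K, U, A}: 1/3 true — not all ✓
  (9) {G, U, K}: 1 true — at least one ✓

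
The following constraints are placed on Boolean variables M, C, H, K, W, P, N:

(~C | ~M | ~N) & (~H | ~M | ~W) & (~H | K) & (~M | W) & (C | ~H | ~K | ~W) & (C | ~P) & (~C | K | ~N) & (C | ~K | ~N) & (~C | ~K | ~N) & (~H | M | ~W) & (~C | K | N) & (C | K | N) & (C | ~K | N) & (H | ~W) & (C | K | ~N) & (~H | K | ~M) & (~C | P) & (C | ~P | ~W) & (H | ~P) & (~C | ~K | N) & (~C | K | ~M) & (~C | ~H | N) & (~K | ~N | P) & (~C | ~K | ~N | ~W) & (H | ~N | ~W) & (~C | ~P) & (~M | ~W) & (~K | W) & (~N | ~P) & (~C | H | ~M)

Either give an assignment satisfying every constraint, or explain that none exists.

Case W = True:
  (H | ~W) forces H = True.
  (~H | ~M | ~W) forces M = False.
  Clause (~H | M | ~W) is falsified — contradiction.
Case W = False:
  (~M | W) forces M = False.
  (~K | W) forces K = False.
  (~H | K) forces H = False.
  (H | ~P) forces P = False.
  (~C | P) forces C = False.
  (C | K | N) forces N = True.
  Clause (C | K | ~N) is falsified — contradiction.
Both cases fail, so the formula is unsatisfiable.

The formula is unsatisfiable.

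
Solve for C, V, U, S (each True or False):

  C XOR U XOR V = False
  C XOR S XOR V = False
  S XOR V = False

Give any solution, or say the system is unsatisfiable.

C=F; V=F; U=F; S=F

C XOR U XOR V = F XOR F XOR F = False ✓
C XOR S XOR V = F XOR F XOR F = False ✓
S XOR V = F XOR F = False ✓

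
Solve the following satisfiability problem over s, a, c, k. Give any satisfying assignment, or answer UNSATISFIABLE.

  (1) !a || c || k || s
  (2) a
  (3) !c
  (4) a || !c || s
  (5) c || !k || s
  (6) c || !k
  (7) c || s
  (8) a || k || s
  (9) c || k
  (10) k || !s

Case a = True:
  (!c) forces c = False.
  (c || !k) forces k = False.
  Clause (c || k) is falsified — contradiction.
Case a = False:
  Clause (a) is falsified — contradiction.
Both cases fail, so the formula is unsatisfiable.

Unsatisfiable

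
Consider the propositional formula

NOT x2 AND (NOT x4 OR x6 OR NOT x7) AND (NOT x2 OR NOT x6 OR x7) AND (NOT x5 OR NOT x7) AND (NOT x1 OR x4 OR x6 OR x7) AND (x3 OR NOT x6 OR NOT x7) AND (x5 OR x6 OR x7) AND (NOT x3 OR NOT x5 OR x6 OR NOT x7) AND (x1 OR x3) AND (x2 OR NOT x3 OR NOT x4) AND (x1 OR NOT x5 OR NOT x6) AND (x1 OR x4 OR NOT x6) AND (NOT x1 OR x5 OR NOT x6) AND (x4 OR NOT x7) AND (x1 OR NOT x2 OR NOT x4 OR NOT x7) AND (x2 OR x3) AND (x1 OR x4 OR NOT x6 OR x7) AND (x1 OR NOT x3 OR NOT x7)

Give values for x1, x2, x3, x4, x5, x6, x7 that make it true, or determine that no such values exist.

x1=T, x2=F, x3=T, x4=F, x5=T, x6=T, x7=F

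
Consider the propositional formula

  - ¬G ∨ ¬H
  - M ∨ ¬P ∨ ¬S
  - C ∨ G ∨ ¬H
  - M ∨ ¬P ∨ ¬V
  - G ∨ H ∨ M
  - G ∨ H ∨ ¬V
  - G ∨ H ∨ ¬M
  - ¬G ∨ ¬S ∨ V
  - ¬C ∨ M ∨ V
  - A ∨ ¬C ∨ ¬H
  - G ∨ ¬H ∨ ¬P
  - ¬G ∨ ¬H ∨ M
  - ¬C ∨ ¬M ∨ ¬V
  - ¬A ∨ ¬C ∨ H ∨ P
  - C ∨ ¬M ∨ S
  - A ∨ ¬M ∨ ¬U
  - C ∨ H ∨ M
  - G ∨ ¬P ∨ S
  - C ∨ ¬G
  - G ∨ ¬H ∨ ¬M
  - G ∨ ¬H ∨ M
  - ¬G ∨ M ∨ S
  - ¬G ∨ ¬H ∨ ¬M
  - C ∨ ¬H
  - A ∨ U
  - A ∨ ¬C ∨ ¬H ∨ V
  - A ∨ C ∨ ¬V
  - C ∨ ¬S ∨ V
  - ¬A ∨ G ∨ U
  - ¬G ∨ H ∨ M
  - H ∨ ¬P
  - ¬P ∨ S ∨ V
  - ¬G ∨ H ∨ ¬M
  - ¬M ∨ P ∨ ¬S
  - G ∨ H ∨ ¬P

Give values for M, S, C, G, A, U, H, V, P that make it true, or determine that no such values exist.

Case M = True:
  If H = True:
    (¬G ∨ ¬H) forces G = False.
    clause (G ∨ ¬H ∨ ¬M) is falsified.
  If H = False:
    (G ∨ H ∨ ¬M) forces G = True.
    clause (¬G ∨ H ∨ ¬M) is falsified.
  Every sub-case reaches a contradiction.
Case M = False:
  If H = True:
    (¬G ∨ ¬H) forces G = False.
    clause (G ∨ ¬H ∨ M) is falsified.
  If H = False:
    (G ∨ H ∨ M) forces G = True.
    clause (¬G ∨ H ∨ M) is falsified.
  Every sub-case reaches a contradiction.
Both cases fail, so the formula is unsatisfiable.

Unsatisfiable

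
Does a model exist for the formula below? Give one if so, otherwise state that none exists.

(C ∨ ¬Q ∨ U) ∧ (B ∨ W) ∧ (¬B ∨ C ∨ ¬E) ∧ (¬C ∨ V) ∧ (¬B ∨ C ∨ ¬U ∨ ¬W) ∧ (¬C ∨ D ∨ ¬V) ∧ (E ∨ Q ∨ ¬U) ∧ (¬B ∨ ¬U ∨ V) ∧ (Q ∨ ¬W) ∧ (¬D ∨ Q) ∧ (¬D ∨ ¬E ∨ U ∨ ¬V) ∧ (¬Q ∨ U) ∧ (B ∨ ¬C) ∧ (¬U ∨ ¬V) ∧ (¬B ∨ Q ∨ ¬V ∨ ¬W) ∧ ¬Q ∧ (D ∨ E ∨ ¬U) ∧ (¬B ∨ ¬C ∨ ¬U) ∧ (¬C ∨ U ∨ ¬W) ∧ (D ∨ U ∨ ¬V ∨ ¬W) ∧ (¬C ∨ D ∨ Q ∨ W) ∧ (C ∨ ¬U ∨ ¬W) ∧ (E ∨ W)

The formula is unsatisfiable.

Case Q = True:
  Clause (¬Q) is falsified — contradiction.
Case Q = False:
  (Q ∨ ¬W) forces W = False.
  (B ∨ W) forces B = True.
  (¬D ∨ Q) forces D = False.
  (¬C ∨ D ∨ Q ∨ W) forces C = False.
  (¬B ∨ C ∨ ¬E) forces E = False.
  Clause (E ∨ W) is falsified — contradiction.
Both cases fail, so the formula is unsatisfiable.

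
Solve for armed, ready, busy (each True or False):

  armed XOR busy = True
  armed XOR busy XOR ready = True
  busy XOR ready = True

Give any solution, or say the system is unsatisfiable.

armed=F; ready=F; busy=T

armed XOR busy = F XOR T = True ✓
armed XOR busy XOR ready = F XOR T XOR F = True ✓
busy XOR ready = T XOR F = True ✓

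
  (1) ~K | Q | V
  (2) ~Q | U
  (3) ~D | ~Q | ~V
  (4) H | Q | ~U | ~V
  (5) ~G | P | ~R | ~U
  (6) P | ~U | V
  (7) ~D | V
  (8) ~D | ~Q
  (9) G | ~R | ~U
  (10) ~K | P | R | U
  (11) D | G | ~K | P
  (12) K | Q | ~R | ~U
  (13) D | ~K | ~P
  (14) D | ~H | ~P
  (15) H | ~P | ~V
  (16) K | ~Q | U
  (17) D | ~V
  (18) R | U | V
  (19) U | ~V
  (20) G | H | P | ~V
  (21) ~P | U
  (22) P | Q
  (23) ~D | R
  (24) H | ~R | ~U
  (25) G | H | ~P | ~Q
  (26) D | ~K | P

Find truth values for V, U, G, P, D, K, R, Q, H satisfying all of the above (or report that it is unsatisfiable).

V = False, U = True, G = True, P = True, D = False, K = False, R = False, Q = True, H = False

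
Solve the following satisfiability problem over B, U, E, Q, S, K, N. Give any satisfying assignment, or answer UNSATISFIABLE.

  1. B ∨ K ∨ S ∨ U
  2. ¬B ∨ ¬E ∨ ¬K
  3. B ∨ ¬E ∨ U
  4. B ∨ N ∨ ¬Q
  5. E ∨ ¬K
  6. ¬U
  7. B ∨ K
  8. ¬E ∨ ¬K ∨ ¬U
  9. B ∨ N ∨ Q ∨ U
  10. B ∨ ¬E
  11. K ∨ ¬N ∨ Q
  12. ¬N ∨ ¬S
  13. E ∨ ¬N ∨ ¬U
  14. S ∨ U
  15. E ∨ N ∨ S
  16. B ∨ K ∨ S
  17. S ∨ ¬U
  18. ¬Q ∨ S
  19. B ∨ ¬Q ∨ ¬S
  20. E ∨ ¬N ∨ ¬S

Unit clause (¬U) forces U = False.
In (S ∨ U) only S is left, so S = True.
In (¬N ∨ ¬S) only ¬N is left, so N = False.
Set B = True.
Set E = True.
  then (¬B ∨ ¬E ∨ ¬K) forces K = False.
Set Q = False.
All clauses satisfied.

B = True, U = False, E = True, Q = False, S = True, K = False, N = False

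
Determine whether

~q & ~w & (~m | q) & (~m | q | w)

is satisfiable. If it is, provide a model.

w = False; m = False; q = False

Unit clause (~q) forces q = False.
Unit clause (~w) forces w = False.
In (~m | q) only ~m is left, so m = False.
All clauses satisfied.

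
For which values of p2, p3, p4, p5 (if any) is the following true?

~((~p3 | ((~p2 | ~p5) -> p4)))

p2 = False; p3 = True; p4 = False; p5 = True

  ~((~p3 | ((~p2 | ~p5) -> p4))) = True
    ~p3 | ((~p2 | ~p5) -> p4) = False
      ~p3 = False
      (~p2 | ~p5) -> p4 = False
        ~p2 | ~p5 = True
          ~p2 = True
          ~p5 = False
The formula evaluates to True.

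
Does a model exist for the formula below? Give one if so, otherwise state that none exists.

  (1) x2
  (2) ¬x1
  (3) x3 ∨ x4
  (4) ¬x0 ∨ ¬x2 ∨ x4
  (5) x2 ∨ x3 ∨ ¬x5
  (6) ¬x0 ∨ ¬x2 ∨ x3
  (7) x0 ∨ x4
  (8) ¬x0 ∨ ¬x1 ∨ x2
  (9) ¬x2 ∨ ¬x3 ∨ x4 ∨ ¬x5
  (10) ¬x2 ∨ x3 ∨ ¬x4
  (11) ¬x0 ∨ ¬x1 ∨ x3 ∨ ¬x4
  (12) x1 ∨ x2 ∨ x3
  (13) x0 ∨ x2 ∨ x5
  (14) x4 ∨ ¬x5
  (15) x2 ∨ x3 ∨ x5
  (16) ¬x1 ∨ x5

Unit clause (x2) forces x2 = True.
Unit clause (¬x1) forces x1 = False.
Set x0 = True.
  then (¬x0 ∨ ¬x2 ∨ x4) forces x4 = True.
  then (¬x0 ∨ ¬x2 ∨ x3) forces x3 = True.
Set x5 = False.
All clauses satisfied.

x0 = True, x1 = False, x2 = True, x3 = True, x4 = True, x5 = False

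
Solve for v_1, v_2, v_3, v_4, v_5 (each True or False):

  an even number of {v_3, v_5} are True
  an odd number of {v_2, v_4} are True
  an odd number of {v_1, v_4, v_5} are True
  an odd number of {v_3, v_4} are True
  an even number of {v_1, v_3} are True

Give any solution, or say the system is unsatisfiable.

v_1 = False; v_2 = False; v_3 = False; v_4 = True; v_5 = False

{v_3, v_5}: 0 true → even ✓
{v_2, v_4}: 1 true → odd ✓
{v_1, v_4, v_5}: 1 true → odd ✓
{v_3, v_4}: 1 true → odd ✓
{v_1, v_3}: 0 true → even ✓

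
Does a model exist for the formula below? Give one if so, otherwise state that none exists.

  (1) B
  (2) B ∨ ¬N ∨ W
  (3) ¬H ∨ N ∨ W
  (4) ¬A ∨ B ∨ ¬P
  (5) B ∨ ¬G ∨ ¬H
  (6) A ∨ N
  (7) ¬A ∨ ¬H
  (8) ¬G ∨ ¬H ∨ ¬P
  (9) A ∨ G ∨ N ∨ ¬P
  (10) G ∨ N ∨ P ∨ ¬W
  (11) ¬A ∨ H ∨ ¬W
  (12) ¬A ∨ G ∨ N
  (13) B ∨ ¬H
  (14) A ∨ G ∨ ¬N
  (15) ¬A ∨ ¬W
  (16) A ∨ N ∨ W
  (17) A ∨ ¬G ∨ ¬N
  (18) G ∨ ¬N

Unit clause (B) forces B = True.
Try H = True:
  (¬A ∨ ¬H) forces A = False.
  (A ∨ N) forces N = True.
  (A ∨ G ∨ ¬N) forces G = True.
  clause (A ∨ ¬G ∨ ¬N) is falsified — backtrack.
So H = False.
Try A = False:
  (A ∨ N) forces N = True.
  (A ∨ G ∨ ¬N) forces G = True.
  clause (A ∨ ¬G ∨ ¬N) is falsified — backtrack.
So A = True.
  then (¬A ∨ H ∨ ¬W) forces W = False.
Set P = False.
Set N = True.
  then (G ∨ ¬N) forces G = True.
All clauses satisfied.

H: False; A: True; P: False; N: True; W: False; G: True; B: True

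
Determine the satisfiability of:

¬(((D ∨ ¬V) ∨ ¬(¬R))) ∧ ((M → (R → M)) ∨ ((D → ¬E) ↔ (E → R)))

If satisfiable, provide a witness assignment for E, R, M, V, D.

E = False, R = False, M = True, V = True, D = False

  ¬(((D ∨ ¬V) ∨ ¬(¬R))) = True
    (D ∨ ¬V) ∨ ¬(¬R) = False
      D ∨ ¬V = False
        ¬V = False
      ¬(¬R) = False
        ¬R = True
  (M → (R → M)) ∨ ((D → ¬E) ↔ (E → R)) = True
    M → (R → M) = True
      R → M = True
    (D → ¬E) ↔ (E → R) = True
      D → ¬E = True
        ¬E = True
      E → R = True
Both conjuncts True, so the formula holds.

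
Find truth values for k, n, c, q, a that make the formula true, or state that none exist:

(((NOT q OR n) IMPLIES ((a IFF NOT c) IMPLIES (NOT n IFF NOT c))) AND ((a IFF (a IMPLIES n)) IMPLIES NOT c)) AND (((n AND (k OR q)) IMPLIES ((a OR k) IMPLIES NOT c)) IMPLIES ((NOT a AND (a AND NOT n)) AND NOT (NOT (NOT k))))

k = True; n = True; c = True; q = False; a = False

  ((NOT q OR n) IMPLIES ((a IFF NOT c) IMPLIES (NOT n IFF NOT c))) AND ((a IFF (a IMPLIES n)) IMPLIES NOT c) = True
    (NOT q OR n) IMPLIES ((a IFF NOT c) IMPLIES (NOT n IFF NOT c)) = True
      NOT q OR n = True
        NOT q = True
      (a IFF NOT c) IMPLIES (NOT n IFF NOT c) = True
        a IFF NOT c = True
          NOT c = False
        NOT n IFF NOT c = True
          NOT n = False
          NOT c = False
    (a IFF (a IMPLIES n)) IMPLIES NOT c = True
      a IFF (a IMPLIES n) = False
        a IMPLIES n = True
      NOT c = False
  ((n AND (k OR q)) IMPLIES ((a OR k) IMPLIES NOT c)) IMPLIES ((NOT a AND (a AND NOT n)) AND NOT (NOT (NOT k))) = True
    (n AND (k OR q)) IMPLIES ((a OR k) IMPLIES NOT c) = False
      n AND (k OR q) = True
        k OR q = True
      (a OR k) IMPLIES NOT c = False
        a OR k = True
        NOT c = False
    (NOT a AND (a AND NOT n)) AND NOT (NOT (NOT k)) = False
      NOT a AND (a AND NOT n) = False
        NOT a = True
        a AND NOT n = False
          NOT n = False
      NOT (NOT (NOT k)) = False
        NOT (NOT k) = True
          NOT k = False
Both conjuncts True, so the formula holds.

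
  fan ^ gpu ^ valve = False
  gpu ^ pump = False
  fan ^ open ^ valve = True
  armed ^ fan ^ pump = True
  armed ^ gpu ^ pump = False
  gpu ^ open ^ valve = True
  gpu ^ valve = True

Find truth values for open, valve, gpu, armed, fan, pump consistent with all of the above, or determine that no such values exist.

Unsatisfiable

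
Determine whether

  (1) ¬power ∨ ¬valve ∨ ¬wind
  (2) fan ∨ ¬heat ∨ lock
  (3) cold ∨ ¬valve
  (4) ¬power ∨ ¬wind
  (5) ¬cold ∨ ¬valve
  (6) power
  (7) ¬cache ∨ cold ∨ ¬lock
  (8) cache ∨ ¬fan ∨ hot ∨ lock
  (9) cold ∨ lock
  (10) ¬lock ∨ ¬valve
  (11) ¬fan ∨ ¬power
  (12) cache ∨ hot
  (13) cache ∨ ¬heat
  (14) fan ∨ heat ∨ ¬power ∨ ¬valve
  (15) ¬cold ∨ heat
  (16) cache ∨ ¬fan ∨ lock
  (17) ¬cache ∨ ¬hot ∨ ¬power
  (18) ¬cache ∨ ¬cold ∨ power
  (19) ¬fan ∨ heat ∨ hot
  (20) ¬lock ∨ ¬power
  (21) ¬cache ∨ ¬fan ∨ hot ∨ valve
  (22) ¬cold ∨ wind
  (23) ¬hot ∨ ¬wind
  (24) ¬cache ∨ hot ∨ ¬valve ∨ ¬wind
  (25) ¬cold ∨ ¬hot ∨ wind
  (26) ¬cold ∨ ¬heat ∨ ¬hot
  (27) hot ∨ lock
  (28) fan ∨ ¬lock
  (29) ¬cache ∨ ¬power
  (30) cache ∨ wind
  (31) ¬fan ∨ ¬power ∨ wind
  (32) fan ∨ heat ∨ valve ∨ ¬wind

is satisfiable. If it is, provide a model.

Case cache = True:
  (power) forces power = True.
  Clause (¬cache ∨ ¬power) is falsified — contradiction.
Case cache = False:
  (power) forces power = True.
  (¬power ∨ ¬wind) forces wind = False.
  Clause (cache ∨ wind) is falsified — contradiction.
Both cases fail, so the formula is unsatisfiable.

UNSATISFIABLE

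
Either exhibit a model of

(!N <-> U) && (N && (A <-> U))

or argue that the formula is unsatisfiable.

U = False, A = False, N = True

  !N <-> U = True
    !N = False
  N && (A <-> U) = True
    A <-> U = True
Both conjuncts True, so the formula holds.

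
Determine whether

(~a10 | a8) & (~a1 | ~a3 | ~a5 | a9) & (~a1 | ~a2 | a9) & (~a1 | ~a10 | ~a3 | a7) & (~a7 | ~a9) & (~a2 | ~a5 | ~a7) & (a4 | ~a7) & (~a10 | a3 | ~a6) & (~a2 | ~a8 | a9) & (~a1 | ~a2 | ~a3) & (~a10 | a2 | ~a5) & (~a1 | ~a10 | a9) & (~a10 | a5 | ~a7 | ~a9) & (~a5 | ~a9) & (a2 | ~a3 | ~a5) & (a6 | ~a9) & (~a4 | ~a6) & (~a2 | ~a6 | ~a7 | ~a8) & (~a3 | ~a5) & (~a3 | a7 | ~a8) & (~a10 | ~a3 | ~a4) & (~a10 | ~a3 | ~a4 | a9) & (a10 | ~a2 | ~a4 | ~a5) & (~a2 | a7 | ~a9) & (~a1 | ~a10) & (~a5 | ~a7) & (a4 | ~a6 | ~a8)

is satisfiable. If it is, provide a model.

Set a1 = True.
  then (~a1 | ~a10) forces a10 = False.
Try a2 = True:
  (~a1 | ~a2 | a9) forces a9 = True.
  (~a7 | ~a9) forces a7 = False.
  clause (~a2 | a7 | ~a9) is falsified — backtrack.
So a2 = False.
Set a3 = False.
Set a4 = False.
  then (a4 | ~a7) forces a7 = False.
Set a5 = True.
  then (~a5 | ~a9) forces a9 = False.
Set a6 = False.
Set a8 = True.
All clauses satisfied.

a1: True; a2: False; a3: False; a4: False; a5: True; a6: False; a7: False; a8: True; a9: False; a10: False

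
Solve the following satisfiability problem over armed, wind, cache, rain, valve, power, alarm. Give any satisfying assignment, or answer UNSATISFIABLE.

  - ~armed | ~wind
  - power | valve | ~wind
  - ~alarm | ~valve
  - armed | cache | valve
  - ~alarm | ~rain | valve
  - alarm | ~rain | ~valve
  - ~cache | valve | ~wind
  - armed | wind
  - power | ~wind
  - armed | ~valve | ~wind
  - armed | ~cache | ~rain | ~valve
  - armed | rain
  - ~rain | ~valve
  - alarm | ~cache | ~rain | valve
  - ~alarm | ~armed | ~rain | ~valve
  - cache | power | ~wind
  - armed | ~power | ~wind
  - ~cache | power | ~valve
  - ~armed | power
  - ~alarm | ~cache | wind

armed=T, wind=F, cache=F, rain=F, valve=F, power=T, alarm=F

Try armed = False:
  (armed | wind) forces wind = True.
  (power | ~wind) forces power = True.
  clause (armed | ~power | ~wind) is falsified — backtrack.
So armed = True.
  then (~armed | ~wind) forces wind = False.
  then (~armed | power) forces power = True.
Set cache = False.
Set rain = False.
Set valve = False.
Set alarm = False.
All clauses satisfied.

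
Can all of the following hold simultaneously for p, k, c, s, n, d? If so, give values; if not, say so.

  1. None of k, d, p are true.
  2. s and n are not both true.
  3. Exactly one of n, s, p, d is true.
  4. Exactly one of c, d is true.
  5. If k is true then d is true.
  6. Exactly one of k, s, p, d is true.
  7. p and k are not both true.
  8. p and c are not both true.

p: False, k: False, c: True, s: True, n: False, d: False

  (1) {k, d, p}: 0 true — none ✓
  (2) s=T, n=F — not both ✓
  (3) {n, s, p, d}: 1 true — exactly one ✓
  (4) {c, d}: 1 true — exactly one ✓
  (5) k=F ⇒ d: vacuous ✓
  (6) {k, s, p, d}: 1 true — exactly one ✓
  (7) p=F, k=F — not both ✓
  (8) p=F, c=T — not both ✓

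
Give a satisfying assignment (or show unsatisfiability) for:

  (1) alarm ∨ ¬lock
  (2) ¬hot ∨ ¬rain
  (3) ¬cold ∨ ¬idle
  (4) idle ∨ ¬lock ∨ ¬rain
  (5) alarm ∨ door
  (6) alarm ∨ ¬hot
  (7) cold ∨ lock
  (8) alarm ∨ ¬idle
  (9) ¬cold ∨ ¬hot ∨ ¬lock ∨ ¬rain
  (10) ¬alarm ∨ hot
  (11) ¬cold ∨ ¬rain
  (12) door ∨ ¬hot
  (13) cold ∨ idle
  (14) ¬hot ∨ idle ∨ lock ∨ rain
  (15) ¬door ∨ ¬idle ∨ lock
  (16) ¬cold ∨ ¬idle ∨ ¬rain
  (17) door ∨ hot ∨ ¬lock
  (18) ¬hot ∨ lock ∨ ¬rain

Set hot = True.
  then (¬hot ∨ ¬rain) forces rain = False.
  then (alarm ∨ ¬hot) forces alarm = True.
  then (door ∨ ¬hot) forces door = True.
Set cold = False.
  then (cold ∨ lock) forces lock = True.
  then (cold ∨ idle) forces idle = True.
All clauses satisfied.

hot: True, cold: False, rain: False, idle: True, lock: True, alarm: True, door: True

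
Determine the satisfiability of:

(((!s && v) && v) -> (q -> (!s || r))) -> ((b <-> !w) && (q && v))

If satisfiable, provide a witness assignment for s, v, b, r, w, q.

s: False, v: True, b: True, r: True, w: False, q: True

  (((!s && v) && v) -> (q -> (!s || r))) -> ((b <-> !w) && (q && v)) = True
    ((!s && v) && v) -> (q -> (!s || r)) = True
      (!s && v) && v = True
        !s && v = True
          !s = True
      q -> (!s || r) = True
        !s || r = True
          !s = True
    (b <-> !w) && (q && v) = True
      b <-> !w = True
        !w = True
      q && v = True
The formula evaluates to True.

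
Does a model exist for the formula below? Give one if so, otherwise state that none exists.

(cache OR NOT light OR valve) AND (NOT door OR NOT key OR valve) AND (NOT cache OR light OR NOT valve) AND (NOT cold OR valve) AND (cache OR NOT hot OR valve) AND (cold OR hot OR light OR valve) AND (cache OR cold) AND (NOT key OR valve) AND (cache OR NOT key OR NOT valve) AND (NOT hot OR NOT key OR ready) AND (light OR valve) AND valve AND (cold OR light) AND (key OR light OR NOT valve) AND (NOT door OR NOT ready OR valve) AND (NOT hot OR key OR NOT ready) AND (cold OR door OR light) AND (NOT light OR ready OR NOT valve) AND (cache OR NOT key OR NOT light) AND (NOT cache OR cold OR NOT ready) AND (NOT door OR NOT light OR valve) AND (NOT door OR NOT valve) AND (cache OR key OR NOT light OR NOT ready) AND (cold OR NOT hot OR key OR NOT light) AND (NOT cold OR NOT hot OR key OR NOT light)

Unit clause (valve) forces valve = True.
In (NOT door OR NOT valve) only NOT door is left, so door = False.
Set hot = False.
Try cache = False:
  (cache OR cold) forces cold = True.
  (cache OR NOT key OR NOT valve) forces key = False.
  (key OR light OR NOT valve) forces light = True.
  (NOT light OR ready OR NOT valve) forces ready = True.
  clause (cache OR key OR NOT light OR NOT ready) is falsified — backtrack.
So cache = True.
  then (NOT cache OR light OR NOT valve) forces light = True.
  then (NOT light OR ready OR NOT valve) forces ready = True.
  then (NOT cache OR cold OR NOT ready) forces cold = True.
Set key = True.
All clauses satisfied.

valve=T, door=F, hot=F, cache=T, key=T, ready=T, light=T, cold=T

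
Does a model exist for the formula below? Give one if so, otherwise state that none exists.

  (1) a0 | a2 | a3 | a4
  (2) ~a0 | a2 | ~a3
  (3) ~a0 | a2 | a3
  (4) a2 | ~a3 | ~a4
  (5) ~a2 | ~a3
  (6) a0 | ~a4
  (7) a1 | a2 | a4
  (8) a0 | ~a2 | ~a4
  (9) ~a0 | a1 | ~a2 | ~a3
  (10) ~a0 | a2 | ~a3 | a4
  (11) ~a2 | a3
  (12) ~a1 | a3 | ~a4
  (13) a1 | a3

a0=F, a1=T, a2=F, a3=T, a4=F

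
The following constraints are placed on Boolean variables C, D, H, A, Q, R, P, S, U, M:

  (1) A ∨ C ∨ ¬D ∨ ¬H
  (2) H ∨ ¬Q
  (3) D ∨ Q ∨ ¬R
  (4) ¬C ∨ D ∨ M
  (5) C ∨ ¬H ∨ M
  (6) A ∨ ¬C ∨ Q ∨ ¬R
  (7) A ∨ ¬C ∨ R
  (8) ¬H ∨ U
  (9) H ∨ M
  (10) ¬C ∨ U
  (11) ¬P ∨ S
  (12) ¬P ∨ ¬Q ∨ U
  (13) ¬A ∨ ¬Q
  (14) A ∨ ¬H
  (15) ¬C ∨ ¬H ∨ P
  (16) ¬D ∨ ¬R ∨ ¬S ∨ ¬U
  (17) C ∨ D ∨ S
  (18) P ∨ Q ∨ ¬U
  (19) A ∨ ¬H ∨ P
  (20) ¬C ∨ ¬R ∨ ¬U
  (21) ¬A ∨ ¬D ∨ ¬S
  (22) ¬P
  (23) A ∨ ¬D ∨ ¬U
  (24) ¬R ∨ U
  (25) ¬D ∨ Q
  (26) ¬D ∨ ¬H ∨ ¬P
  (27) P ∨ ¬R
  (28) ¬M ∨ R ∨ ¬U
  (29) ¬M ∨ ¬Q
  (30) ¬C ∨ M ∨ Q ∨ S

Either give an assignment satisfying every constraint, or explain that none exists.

C: False; D: False; H: False; A: False; Q: False; R: False; P: False; S: True; U: False; M: True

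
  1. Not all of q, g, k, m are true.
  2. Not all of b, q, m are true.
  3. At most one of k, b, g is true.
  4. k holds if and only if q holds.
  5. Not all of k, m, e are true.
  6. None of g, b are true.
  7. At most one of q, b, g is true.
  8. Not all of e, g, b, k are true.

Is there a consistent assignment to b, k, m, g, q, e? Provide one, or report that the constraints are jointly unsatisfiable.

b: False; k: False; m: True; g: False; q: False; e: False

  (1) {q, g, k, m}: 1/4 true — not all ✓
  (2) {b, q, m}: 1/3 true — not all ✓
  (3) {k, b, g}: 0 true — at most one ✓
  (4) k=F, q=F — same ✓
  (5) {k, m, e}: 1/3 true — not all ✓
  (6) {g, b}: 0 true — none ✓
  (7) {q, b, g}: 0 true — at most one ✓
  (8) {e, g, b, k}: 0/4 true — not all ✓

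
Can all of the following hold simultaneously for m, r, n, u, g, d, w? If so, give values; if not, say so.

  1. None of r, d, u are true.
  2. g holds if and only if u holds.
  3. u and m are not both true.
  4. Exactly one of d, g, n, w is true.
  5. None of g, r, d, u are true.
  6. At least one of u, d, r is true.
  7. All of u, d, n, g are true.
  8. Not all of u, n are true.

No satisfying assignment exists.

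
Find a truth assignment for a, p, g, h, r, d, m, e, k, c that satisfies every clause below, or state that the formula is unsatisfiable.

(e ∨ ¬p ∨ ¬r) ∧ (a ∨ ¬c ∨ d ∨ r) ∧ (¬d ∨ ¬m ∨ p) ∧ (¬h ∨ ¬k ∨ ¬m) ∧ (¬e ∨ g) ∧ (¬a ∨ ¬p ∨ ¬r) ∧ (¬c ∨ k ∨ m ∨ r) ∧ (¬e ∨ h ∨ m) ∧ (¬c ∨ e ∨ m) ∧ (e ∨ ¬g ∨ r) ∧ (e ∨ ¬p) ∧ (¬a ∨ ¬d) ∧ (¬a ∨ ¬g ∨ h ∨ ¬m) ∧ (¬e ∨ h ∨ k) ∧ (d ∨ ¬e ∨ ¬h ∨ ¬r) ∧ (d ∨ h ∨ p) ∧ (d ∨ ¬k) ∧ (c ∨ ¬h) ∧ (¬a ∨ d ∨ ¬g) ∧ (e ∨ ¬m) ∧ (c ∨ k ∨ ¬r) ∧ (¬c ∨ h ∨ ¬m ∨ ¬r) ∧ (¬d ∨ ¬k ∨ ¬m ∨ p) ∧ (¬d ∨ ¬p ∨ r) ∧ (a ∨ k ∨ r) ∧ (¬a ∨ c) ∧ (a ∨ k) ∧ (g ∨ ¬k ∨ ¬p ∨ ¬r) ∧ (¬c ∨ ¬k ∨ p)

Set a = False.
  then (a ∨ k) forces k = True.
  then (d ∨ ¬k) forces d = True.
Set p = True.
  then (e ∨ ¬p) forces e = True.
  then (¬d ∨ ¬p ∨ r) forces r = True.
  then (g ∨ ¬k ∨ ¬p ∨ ¬r) forces g = True.
Set h = False.
  then (¬e ∨ h ∨ m) forces m = True.
  then (¬c ∨ h ∨ ¬m ∨ ¬r) forces c = False.
All clauses satisfied.

a: False; p: True; g: True; h: False; r: True; d: True; m: True; e: True; k: True; c: False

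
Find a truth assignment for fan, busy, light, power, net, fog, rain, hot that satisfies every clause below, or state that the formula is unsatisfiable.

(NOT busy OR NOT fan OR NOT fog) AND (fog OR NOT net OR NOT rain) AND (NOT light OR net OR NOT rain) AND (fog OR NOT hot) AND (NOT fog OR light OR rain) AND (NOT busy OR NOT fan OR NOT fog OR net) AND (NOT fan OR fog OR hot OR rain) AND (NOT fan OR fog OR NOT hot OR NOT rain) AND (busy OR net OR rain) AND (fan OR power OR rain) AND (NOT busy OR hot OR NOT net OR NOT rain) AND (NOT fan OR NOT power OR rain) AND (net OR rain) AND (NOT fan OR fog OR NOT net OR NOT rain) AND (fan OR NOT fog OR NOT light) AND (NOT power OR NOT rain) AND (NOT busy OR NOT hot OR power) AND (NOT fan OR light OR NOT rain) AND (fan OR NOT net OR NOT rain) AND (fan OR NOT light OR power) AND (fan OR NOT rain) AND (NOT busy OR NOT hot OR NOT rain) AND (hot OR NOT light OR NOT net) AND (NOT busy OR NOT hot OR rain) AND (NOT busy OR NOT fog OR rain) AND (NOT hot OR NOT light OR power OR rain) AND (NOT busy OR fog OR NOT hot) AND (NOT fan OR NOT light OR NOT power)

fan = False, busy = False, light = False, power = True, net = True, fog = False, rain = False, hot = False

Set fan = False.
  then (fan OR NOT rain) forces rain = False.
  then (fan OR power OR rain) forces power = True.
  then (net OR rain) forces net = True.
Set busy = False.
Set light = False.
  then (NOT fog OR light OR rain) forces fog = False.
  then (fog OR NOT hot) forces hot = False.
All clauses satisfied.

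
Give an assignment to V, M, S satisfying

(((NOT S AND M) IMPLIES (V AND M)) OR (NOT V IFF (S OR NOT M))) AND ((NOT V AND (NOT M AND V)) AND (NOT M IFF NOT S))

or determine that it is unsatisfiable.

Case V = True: the conjunct NOT V is False.
Case V = False: the conjunct V is False.
Both cases fail — unsatisfiable.

UNSATISFIABLE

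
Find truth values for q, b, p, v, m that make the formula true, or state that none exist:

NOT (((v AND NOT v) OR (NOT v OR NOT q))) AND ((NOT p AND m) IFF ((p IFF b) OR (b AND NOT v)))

q = True, b = False, p = False, v = True, m = True

  NOT (((v AND NOT v) OR (NOT v OR NOT q))) = True
    (v AND NOT v) OR (NOT v OR NOT q) = False
      v AND NOT v = False
        NOT v = False
      NOT v OR NOT q = False
        NOT v = False
        NOT q = False
  (NOT p AND m) IFF ((p IFF b) OR (b AND NOT v)) = True
    NOT p AND m = True
      NOT p = True
    (p IFF b) OR (b AND NOT v) = True
      p IFF b = True
      b AND NOT v = False
        NOT v = False
Both conjuncts True, so the formula holds.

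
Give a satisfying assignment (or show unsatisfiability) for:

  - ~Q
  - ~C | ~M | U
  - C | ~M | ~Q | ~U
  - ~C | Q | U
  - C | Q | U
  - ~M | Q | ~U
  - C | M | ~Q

Unit clause (~Q) forces Q = False.
Set C = True.
  then (~C | Q | U) forces U = True.
  then (~M | Q | ~U) forces M = False.
Check each clause:
  (~Q): ~Q holds.
  (~C | ~M | U): ~M holds.
  (C | ~M | ~Q | ~U): C holds.
  (~C | Q | U): U holds.
  (C | Q | U): C holds.
  (~M | Q | ~U): ~M holds.
  (C | M | ~Q): C holds.
All clauses satisfied.

Q=F, C=T, M=F, U=T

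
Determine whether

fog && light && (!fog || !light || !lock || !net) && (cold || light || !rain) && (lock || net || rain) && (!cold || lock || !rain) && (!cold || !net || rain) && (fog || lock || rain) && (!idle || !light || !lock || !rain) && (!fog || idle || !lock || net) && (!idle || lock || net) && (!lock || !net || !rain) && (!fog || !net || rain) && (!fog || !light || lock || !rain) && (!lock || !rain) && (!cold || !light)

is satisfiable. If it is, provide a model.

net = False, lock = True, cold = False, idle = True, rain = False, light = True, fog = True

Unit clause (fog) forces fog = True.
Unit clause (light) forces light = True.
In (!cold || !light) only !cold is left, so cold = False.
Try net = True:
  (!fog || !light || !lock || !net) forces lock = False.
  (!fog || !net || rain) forces rain = True.
  clause (!fog || !light || lock || !rain) is falsified — backtrack.
So net = False.
Set lock = True.
  then (!fog || idle || !lock || net) forces idle = True.
  then (!lock || !rain) forces rain = False.
All clauses satisfied.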